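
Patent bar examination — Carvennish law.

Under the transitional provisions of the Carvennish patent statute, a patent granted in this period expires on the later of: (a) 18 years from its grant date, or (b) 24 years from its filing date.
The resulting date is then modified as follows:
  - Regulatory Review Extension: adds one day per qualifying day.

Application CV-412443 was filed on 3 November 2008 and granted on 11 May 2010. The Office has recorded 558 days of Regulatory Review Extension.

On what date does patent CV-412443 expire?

(a) grant + 18 years → 11 May 2028.
(b) filing + 24 years → 3 November 2032.
Later of the two: 3 November 2032.
Regulatory Review Extension: +558 days → 15 May 2034.

2034-05-15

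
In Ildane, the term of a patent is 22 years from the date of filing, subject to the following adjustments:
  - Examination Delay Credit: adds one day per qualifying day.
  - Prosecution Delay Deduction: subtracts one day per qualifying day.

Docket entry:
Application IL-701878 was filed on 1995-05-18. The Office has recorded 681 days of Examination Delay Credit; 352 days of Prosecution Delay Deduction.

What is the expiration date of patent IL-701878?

April 12, 2018

Base term: filing date + 22 years → 18 May 2017.
Examination Delay Credit: +681 days → 30 March 2019.
Prosecution Delay Deduction: −352 days → 12 April 2018.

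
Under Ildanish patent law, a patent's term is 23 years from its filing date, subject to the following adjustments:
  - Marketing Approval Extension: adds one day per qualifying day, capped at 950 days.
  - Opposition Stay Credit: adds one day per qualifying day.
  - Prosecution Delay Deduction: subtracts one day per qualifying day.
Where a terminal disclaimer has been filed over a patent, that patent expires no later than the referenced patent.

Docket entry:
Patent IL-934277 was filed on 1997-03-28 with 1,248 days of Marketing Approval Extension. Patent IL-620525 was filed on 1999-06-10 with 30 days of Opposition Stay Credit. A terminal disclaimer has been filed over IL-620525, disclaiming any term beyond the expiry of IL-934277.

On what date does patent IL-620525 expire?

Natural term of IL-620525:
  Base: filing + 23 years → 10 June 2022.
  Opposition Stay Credit: +30 days → 10 July 2022.
Expiry of referenced patent IL-934277:
  Base: filing + 23 years → 28 March 2020.
  Marketing Approval Extension: 1248 days claimed exceeds the 950-day cap, so +950 days → 3 November 2022.
Terminal disclaimer: IL-620525 expires on the earlier of 10 July 2022 and 3 November 2022.

July 10, 2022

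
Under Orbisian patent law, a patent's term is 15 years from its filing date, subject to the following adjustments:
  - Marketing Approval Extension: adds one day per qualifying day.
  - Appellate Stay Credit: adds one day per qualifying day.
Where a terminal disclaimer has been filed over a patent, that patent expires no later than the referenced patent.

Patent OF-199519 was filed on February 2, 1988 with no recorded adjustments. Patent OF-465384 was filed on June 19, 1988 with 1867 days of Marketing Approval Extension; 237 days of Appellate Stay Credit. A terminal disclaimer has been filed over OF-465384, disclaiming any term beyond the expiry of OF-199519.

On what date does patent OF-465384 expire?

Natural term of OF-465384:
  Base: filing + 15 years → 19 June 2003.
  Marketing Approval Extension: +1867 days → 29 July 2008.
  Appellate Stay Credit: +237 days → 23 March 2009.
Expiry of referenced patent OF-199519:
  Base: filing + 15 years → 2 February 2003.
Terminal disclaimer: OF-465384 expires on the earlier of 23 March 2009 and 2 February 2003.

2003-02-02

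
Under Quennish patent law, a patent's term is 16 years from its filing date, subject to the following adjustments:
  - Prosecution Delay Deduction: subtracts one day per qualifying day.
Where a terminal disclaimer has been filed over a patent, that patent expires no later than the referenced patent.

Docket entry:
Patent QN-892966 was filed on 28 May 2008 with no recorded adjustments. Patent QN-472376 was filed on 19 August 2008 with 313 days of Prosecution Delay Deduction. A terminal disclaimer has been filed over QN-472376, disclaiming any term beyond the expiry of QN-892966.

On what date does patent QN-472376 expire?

Natural term of QN-472376:
  Base: filing + 16 years → 19 August 2024.
  Prosecution Delay Deduction: −313 days → 11 October 2023.
Expiry of referenced patent QN-892966:
  Base: filing + 16 years → 28 May 2024.
Terminal disclaimer: QN-472376 expires on the earlier of 11 October 2023 and 28 May 2024.

October 11, 2023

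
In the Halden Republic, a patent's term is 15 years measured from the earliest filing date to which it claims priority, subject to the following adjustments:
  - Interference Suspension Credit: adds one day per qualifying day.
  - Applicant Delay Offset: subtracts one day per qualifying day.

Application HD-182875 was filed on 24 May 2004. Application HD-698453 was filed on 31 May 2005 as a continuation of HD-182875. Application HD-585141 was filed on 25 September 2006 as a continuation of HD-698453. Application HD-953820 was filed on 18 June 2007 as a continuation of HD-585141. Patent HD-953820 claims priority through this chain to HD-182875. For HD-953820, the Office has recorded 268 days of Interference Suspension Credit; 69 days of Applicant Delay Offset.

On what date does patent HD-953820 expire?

December 9, 2019

Earliest priority filing: 24 May 2004.
Base term: 24 May 2004 + 15 years → 24 May 2019.
Interference Suspension Credit: +268 days → 16 February 2020.
Applicant Delay Offset: −69 days → 9 December 2019.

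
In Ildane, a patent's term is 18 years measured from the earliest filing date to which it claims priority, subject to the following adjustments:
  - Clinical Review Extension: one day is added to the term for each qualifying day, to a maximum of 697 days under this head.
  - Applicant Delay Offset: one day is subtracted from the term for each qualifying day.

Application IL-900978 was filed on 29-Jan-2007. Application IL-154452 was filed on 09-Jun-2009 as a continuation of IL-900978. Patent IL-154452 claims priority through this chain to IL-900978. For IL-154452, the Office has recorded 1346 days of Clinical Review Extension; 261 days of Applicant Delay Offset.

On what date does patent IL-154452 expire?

Earliest priority filing: 29 January 2007.
Base term: 29 January 2007 + 18 years → 29 January 2025.
Clinical Review Extension: 1346 days claimed exceeds the 697-day cap, so +697 days → 27 December 2026.
Applicant Delay Offset: −261 days → 10 April 2026.

April 10, 2026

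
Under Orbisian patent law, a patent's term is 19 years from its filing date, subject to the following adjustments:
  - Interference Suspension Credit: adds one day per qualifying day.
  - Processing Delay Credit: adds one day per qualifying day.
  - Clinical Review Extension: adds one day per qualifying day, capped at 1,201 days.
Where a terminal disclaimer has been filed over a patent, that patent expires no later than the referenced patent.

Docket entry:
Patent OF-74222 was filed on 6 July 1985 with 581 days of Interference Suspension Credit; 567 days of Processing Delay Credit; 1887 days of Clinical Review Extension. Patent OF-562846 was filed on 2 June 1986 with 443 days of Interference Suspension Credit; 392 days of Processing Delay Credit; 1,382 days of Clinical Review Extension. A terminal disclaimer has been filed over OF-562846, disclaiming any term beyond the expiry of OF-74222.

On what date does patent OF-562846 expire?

December 11, 2010

Natural term of OF-562846:
  Base: filing + 19 years → 2 June 2005.
  Interference Suspension Credit: +443 days → 19 August 2006.
  Processing Delay Credit: +392 days → 15 September 2007.
  Clinical Review Extension: 1382 days claimed exceeds the 1201-day cap, so +1201 days → 29 December 2010.
Expiry of referenced patent OF-74222:
  Base: filing + 19 years → 6 July 2004.
  Interference Suspension Credit: +581 days → 7 February 2006.
  Processing Delay Credit: +567 days → 28 August 2007.
  Clinical Review Extension: 1887 days claimed exceeds the 1201-day cap, so +1201 days → 11 December 2010.
Terminal disclaimer: OF-562846 expires on the earlier of 29 December 2010 and 11 December 2010.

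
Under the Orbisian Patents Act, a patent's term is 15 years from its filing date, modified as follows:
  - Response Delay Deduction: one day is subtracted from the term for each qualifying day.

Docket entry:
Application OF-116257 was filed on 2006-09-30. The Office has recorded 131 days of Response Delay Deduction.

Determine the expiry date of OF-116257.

Base term: filing date + 15 years → 30 September 2021.
Response Delay Deduction: −131 days → 22 May 2021.

2021-05-22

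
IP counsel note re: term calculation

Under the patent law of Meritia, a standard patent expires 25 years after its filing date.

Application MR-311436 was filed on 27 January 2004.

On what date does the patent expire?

2029-01-27

Filing date + 25 years → 27 January 2029.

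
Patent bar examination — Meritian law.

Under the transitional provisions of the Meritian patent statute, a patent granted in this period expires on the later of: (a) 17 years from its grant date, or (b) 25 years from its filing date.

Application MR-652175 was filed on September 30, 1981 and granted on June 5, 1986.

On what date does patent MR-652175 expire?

(a) grant + 17 years → 5 June 2003.
(b) filing + 25 years → 30 September 2006.
Later of the two: 30 September 2006.

September 30, 2006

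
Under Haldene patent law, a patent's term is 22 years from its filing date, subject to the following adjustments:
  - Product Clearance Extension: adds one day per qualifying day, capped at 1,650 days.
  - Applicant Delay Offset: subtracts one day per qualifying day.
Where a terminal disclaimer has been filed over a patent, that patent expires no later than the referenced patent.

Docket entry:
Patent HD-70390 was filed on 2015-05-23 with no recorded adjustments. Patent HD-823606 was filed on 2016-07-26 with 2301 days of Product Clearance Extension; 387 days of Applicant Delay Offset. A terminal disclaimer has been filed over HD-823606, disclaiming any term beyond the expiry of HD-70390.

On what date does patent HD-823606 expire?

May 23, 2037

Natural term of HD-823606:
  Base: filing + 22 years → 26 July 2038.
  Product Clearance Extension: 2301 days claimed exceeds the 1650-day cap, so +1650 days → 31 January 2043.
  Applicant Delay Offset: −387 days → 9 January 2042.
Expiry of referenced patent HD-70390:
  Base: filing + 22 years → 23 May 2037.
Terminal disclaimer: HD-823606 expires on the earlier of 9 January 2042 and 23 May 2037.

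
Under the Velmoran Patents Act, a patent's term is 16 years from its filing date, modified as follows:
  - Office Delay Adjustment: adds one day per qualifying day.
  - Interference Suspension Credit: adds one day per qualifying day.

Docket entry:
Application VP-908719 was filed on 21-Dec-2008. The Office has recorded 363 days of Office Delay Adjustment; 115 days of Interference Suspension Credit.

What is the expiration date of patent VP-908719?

April 13, 2026

Base term: filing date + 16 years → 21 December 2024.
Office Delay Adjustment: +363 days → 19 December 2025.
Interference Suspension Credit: +115 days → 13 April 2026.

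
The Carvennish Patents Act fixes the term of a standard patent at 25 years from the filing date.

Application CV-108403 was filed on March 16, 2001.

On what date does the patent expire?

Filing date + 25 years → 16 March 2026.

March 16, 2026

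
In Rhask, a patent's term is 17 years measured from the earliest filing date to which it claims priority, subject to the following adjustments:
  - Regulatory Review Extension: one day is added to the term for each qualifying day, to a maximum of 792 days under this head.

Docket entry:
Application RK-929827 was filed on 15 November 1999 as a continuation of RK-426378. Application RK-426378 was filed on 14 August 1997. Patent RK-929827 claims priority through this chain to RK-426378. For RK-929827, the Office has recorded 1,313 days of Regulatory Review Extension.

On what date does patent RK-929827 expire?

October 14, 2016

Earliest priority filing: 14 August 1997.
Base term: 14 August 1997 + 17 years → 14 August 2014.
Regulatory Review Extension: 1313 days claimed exceeds the 792-day cap, so +792 days → 14 October 2016.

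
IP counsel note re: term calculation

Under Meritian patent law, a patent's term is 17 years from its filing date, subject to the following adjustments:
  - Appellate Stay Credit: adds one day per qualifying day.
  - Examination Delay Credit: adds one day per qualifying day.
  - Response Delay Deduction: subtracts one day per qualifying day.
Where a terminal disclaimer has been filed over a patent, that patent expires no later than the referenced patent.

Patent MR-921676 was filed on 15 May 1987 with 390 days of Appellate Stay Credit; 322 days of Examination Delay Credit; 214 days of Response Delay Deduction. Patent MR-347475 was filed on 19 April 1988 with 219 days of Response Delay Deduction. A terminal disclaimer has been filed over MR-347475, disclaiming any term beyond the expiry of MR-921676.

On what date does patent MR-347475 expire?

September 12, 2004

Natural term of MR-347475:
  Base: filing + 17 years → 19 April 2005.
  Response Delay Deduction: −219 days → 12 September 2004.
Expiry of referenced patent MR-921676:
  Base: filing + 17 years → 15 May 2004.
  Appellate Stay Credit: +390 days → 9 June 2005.
  Examination Delay Credit: +322 days → 27 April 2006.
  Response Delay Deduction: −214 days → 25 September 2005.
Terminal disclaimer: MR-347475 expires on the earlier of 12 September 2004 and 25 September 2005.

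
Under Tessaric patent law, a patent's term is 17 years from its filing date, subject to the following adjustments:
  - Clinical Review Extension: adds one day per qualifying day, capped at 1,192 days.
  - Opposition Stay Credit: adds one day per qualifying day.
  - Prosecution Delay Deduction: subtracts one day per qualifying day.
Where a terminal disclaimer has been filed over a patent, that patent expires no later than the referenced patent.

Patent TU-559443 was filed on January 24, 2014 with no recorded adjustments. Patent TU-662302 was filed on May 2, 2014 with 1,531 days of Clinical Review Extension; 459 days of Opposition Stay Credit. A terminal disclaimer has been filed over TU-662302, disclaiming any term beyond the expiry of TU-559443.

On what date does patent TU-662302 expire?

Natural term of TU-662302:
  Base: filing + 17 years → 2 May 2031.
  Clinical Review Extension: 1531 days claimed exceeds the 1192-day cap, so +1192 days → 6 August 2034.
  Opposition Stay Credit: +459 days → 8 November 2035.
Expiry of referenced patent TU-559443:
  Base: filing + 17 years → 24 January 2031.
Terminal disclaimer: TU-662302 expires on the earlier of 8 November 2035 and 24 January 2031.

January 24, 2031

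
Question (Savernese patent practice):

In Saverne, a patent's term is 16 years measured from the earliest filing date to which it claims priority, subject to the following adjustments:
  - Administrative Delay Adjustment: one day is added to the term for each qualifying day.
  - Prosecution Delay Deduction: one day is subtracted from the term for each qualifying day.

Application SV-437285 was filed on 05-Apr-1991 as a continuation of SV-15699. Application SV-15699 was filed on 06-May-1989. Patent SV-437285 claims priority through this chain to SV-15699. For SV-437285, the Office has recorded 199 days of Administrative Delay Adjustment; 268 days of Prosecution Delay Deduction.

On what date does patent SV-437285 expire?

2005-02-26

Earliest priority filing: 6 May 1989.
Base term: 6 May 1989 + 16 years → 6 May 2005.
Administrative Delay Adjustment: +199 days → 21 November 2005.
Prosecution Delay Deduction: −268 days → 26 February 2005.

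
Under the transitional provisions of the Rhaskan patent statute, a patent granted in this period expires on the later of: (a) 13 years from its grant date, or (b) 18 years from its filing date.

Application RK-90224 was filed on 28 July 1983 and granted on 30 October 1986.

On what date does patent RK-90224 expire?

(a) grant + 13 years → 30 October 1999.
(b) filing + 18 years → 28 July 2001.
Later of the two: 28 July 2001.

2001-07-28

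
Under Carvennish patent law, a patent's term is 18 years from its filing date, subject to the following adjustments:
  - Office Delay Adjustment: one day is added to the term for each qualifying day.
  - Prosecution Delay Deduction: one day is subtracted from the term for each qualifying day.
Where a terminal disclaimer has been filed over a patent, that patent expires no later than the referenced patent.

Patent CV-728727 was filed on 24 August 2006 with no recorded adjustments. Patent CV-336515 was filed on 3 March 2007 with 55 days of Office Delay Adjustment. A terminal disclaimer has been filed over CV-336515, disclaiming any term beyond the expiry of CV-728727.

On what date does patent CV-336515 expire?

2024-08-24

Natural term of CV-336515:
  Base: filing + 18 years → 3 March 2025.
  Office Delay Adjustment: +55 days → 27 April 2025.
Expiry of referenced patent CV-728727:
  Base: filing + 18 years → 24 August 2024.
Terminal disclaimer: CV-336515 expires on the earlier of 27 April 2025 and 24 August 2024.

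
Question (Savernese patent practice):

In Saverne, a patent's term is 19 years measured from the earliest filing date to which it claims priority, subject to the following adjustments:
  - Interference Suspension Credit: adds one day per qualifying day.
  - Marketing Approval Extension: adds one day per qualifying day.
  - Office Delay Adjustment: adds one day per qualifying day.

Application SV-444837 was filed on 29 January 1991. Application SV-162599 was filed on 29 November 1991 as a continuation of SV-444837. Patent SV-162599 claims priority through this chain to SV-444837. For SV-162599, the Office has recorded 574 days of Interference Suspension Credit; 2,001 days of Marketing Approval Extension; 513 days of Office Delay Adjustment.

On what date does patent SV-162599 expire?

Earliest priority filing: 29 January 1991.
Base term: 29 January 1991 + 19 years → 29 January 2010.
Interference Suspension Credit: +574 days → 26 August 2011.
Marketing Approval Extension: +2001 days → 16 February 2017.
Office Delay Adjustment: +513 days → 14 July 2018.

July 14, 2018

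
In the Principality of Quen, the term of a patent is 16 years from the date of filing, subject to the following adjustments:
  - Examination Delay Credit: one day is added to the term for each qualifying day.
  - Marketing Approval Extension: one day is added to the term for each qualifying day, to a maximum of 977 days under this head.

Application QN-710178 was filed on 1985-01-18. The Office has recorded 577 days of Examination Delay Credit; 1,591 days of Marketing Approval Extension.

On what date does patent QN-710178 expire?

2005-04-21

Base term: filing date + 16 years → 18 January 2001.
Examination Delay Credit: +577 days → 18 August 2002.
Marketing Approval Extension: 1591 days claimed exceeds the 977-day cap, so +977 days → 21 April 2005.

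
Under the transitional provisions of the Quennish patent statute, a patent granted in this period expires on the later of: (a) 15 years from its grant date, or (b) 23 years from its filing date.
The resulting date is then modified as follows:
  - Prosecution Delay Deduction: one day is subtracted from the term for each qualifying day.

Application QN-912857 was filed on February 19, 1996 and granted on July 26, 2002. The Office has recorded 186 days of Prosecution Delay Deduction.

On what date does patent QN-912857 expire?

August 17, 2018

(a) grant + 15 years → 26 July 2017.
(b) filing + 23 years → 19 February 2019.
Later of the two: 19 February 2019.
Prosecution Delay Deduction: −186 days → 17 August 2018.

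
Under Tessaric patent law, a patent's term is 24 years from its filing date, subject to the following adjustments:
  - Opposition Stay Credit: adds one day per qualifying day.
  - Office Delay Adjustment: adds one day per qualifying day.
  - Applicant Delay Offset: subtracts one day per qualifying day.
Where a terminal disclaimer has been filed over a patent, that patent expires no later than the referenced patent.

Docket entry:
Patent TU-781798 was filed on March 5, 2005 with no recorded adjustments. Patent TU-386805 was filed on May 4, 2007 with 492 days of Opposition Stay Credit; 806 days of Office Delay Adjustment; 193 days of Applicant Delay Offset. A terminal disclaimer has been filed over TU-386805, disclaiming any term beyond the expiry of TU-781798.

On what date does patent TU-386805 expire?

Natural term of TU-386805:
  Base: filing + 24 years → 4 May 2031.
  Opposition Stay Credit: +492 days → 7 September 2032.
  Office Delay Adjustment: +806 days → 22 November 2034.
  Applicant Delay Offset: −193 days → 13 May 2034.
Expiry of referenced patent TU-781798:
  Base: filing + 24 years → 5 March 2029.
Terminal disclaimer: TU-386805 expires on the earlier of 13 May 2034 and 5 March 2029.

March 5, 2029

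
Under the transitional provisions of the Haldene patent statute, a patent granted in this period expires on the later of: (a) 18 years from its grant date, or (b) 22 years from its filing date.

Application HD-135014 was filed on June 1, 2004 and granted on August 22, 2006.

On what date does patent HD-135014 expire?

2026-06-01

(a) grant + 18 years → 22 August 2024.
(b) filing + 22 years → 1 June 2026.
Later of the two: 1 June 2026.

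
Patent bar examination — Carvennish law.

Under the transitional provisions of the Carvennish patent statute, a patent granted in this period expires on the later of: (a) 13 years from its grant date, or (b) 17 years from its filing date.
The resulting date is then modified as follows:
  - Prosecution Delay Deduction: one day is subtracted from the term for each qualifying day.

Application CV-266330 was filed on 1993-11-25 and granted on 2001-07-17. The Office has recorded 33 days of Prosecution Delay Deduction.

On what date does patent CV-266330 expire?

(a) grant + 13 years → 17 July 2014.
(b) filing + 17 years → 25 November 2010.
Later of the two: 17 July 2014.
Prosecution Delay Deduction: −33 days → 14 June 2014.

June 14, 2014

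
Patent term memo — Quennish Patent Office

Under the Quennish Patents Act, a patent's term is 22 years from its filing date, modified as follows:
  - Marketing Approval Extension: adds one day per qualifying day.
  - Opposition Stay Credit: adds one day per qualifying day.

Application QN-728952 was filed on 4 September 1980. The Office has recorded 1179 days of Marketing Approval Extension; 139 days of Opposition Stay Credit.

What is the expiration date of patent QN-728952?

Base term: filing date + 22 years → 4 September 2002.
Marketing Approval Extension: +1179 days → 26 November 2005.
Opposition Stay Credit: +139 days → 14 April 2006.

2006-04-14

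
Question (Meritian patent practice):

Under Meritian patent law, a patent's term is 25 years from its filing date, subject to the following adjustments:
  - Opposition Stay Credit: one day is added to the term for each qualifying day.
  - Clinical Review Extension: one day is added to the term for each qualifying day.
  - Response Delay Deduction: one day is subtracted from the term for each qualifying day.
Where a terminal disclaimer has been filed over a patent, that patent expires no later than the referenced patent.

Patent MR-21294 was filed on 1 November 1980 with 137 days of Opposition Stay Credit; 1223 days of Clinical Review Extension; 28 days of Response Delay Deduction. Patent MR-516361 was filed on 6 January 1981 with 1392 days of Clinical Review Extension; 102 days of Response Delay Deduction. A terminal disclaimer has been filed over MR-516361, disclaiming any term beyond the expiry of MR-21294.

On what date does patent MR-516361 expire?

June 25, 2009

Natural term of MR-516361:
  Base: filing + 25 years → 6 January 2006.
  Clinical Review Extension: +1392 days → 29 October 2009.
  Response Delay Deduction: −102 days → 19 July 2009.
Expiry of referenced patent MR-21294:
  Base: filing + 25 years → 1 November 2005.
  Opposition Stay Credit: +137 days → 18 March 2006.
  Clinical Review Extension: +1223 days → 23 July 2009.
  Response Delay Deduction: −28 days → 25 June 2009.
Terminal disclaimer: MR-516361 expires on the earlier of 19 July 2009 and 25 June 2009.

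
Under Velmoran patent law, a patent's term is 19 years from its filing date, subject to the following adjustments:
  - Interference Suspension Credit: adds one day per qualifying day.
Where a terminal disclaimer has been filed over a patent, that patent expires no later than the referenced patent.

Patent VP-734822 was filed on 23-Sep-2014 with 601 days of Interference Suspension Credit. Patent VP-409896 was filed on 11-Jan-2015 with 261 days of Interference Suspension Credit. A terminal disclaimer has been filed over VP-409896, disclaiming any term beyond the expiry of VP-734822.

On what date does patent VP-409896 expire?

Natural term of VP-409896:
  Base: filing + 19 years → 11 January 2034.
  Interference Suspension Credit: +261 days → 29 September 2034.
Expiry of referenced patent VP-734822:
  Base: filing + 19 years → 23 September 2033.
  Interference Suspension Credit: +601 days → 17 May 2035.
Terminal disclaimer: VP-409896 expires on the earlier of 29 September 2034 and 17 May 2035.

2034-09-29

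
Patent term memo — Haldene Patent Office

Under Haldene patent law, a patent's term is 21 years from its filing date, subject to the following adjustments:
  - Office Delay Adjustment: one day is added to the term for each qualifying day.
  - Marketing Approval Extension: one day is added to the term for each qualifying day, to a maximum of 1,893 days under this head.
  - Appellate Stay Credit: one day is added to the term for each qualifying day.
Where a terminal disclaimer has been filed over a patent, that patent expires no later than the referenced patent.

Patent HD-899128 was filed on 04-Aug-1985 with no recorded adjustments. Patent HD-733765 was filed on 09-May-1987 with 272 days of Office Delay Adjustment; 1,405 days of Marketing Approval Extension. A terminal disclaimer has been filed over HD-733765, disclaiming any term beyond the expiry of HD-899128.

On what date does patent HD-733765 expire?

Natural term of HD-733765:
  Base: filing + 21 years → 9 May 2008.
  Office Delay Adjustment: +272 days → 5 February 2009.
  Marketing Approval Extension: 1405 days (within the 1893-day cap) → +1405 days → 11 December 2012.
Expiry of referenced patent HD-899128:
  Base: filing + 21 years → 4 August 2006.
Terminal disclaimer: HD-733765 expires on the earlier of 11 December 2012 and 4 August 2006.

2006-08-04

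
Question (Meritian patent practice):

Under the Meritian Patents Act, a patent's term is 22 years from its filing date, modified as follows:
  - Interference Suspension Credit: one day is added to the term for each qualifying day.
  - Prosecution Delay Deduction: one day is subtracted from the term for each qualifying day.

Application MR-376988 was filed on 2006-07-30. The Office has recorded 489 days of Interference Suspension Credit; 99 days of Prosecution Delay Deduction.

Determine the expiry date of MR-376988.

Base term: filing date + 22 years → 30 July 2028.
Interference Suspension Credit: +489 days → 1 December 2029.
Prosecution Delay Deduction: −99 days → 24 August 2029.

2029-08-24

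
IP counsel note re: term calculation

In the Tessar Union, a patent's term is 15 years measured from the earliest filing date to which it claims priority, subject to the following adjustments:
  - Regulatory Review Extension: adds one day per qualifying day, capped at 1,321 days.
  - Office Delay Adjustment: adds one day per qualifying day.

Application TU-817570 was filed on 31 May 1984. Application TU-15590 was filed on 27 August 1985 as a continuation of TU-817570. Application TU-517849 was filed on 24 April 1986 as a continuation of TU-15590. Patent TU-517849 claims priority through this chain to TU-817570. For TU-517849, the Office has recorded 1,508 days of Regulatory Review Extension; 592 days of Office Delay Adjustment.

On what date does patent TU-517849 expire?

2004-08-25

Earliest priority filing: 31 May 1984.
Base term: 31 May 1984 + 15 years → 31 May 1999.
Regulatory Review Extension: 1508 days claimed exceeds the 1321-day cap, so +1321 days → 11 January 2003.
Office Delay Adjustment: +592 days → 25 August 2004.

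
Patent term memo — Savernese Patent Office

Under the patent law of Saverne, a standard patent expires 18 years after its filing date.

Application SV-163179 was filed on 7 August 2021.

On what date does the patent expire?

2039-08-07

Filing date + 18 years → 7 August 2039.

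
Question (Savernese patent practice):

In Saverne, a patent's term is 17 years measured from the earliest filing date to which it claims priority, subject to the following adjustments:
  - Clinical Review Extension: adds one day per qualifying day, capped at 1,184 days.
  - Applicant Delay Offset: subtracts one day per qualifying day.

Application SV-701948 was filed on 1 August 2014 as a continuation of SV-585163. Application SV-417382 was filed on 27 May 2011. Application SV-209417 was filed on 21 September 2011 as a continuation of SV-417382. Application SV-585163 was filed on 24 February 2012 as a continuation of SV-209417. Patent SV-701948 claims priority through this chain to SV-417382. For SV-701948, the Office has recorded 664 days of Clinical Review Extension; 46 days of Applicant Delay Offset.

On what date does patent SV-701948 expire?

Earliest priority filing: 27 May 2011.
Base term: 27 May 2011 + 17 years → 27 May 2028.
Clinical Review Extension: 664 days (within the 1184-day cap) → +664 days → 22 March 2030.
Applicant Delay Offset: −46 days → 4 February 2030.

February 4, 2030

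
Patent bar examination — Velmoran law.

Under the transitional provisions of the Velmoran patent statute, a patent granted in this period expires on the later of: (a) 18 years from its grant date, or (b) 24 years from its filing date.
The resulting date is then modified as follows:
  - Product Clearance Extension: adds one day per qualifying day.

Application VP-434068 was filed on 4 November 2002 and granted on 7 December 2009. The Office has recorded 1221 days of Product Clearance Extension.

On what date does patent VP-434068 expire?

(a) grant + 18 years → 7 December 2027.
(b) filing + 24 years → 4 November 2026.
Later of the two: 7 December 2027.
Product Clearance Extension: +1221 days → 11 April 2031.

2031-04-11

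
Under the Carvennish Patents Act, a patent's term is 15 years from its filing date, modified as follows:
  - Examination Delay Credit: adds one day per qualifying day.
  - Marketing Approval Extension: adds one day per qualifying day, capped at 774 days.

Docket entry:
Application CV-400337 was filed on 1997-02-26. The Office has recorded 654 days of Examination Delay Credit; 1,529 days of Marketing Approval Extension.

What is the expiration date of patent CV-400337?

Base term: filing date + 15 years → 26 February 2012.
Examination Delay Credit: +654 days → 11 December 2013.
Marketing Approval Extension: 1529 days claimed exceeds the 774-day cap, so +774 days → 24 January 2016.

January 24, 2016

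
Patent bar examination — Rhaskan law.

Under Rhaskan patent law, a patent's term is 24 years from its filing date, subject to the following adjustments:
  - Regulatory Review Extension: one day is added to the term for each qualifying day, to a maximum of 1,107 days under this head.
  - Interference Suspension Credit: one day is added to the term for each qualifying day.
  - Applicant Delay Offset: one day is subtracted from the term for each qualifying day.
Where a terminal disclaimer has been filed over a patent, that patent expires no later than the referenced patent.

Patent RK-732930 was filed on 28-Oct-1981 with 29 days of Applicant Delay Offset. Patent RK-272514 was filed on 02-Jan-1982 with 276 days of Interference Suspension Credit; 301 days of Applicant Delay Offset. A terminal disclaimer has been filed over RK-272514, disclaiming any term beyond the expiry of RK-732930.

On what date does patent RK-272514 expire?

Natural term of RK-272514:
  Base: filing + 24 years → 2 January 2006.
  Interference Suspension Credit: +276 days → 5 October 2006.
  Applicant Delay Offset: −301 days → 8 December 2005.
Expiry of referenced patent RK-732930:
  Base: filing + 24 years → 28 October 2005.
  Applicant Delay Offset: −29 days → 29 September 2005.
Terminal disclaimer: RK-272514 expires on the earlier of 8 December 2005 and 29 September 2005.

September 29, 2005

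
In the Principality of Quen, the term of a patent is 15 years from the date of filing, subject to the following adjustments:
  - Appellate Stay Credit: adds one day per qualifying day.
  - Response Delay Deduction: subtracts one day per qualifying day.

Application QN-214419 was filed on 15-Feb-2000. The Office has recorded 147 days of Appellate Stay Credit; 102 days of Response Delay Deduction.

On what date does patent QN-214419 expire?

2015-04-01

Base term: filing date + 15 years → 15 February 2015.
Appellate Stay Credit: +147 days → 12 July 2015.
Response Delay Deduction: −102 days → 1 April 2015.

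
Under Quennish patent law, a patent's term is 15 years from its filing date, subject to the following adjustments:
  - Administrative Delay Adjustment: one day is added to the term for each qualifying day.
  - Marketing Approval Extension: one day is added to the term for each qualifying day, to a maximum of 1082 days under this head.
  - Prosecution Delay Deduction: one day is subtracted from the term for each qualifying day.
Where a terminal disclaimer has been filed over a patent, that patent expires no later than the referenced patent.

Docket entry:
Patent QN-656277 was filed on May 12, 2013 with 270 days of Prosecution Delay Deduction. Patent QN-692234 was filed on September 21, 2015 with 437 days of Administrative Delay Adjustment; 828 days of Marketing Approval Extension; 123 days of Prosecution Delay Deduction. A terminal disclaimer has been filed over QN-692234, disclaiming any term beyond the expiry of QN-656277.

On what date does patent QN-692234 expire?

August 16, 2027

Natural term of QN-692234:
  Base: filing + 15 years → 21 September 2030.
  Administrative Delay Adjustment: +437 days → 2 December 2031.
  Marketing Approval Extension: 828 days (within the 1082-day cap) → +828 days → 9 March 2034.
  Prosecution Delay Deduction: −123 days → 6 November 2033.
Expiry of referenced patent QN-656277:
  Base: filing + 15 years → 12 May 2028.
  Prosecution Delay Deduction: −270 days → 16 August 2027.
Terminal disclaimer: QN-692234 expires on the earlier of 6 November 2033 and 16 August 2027.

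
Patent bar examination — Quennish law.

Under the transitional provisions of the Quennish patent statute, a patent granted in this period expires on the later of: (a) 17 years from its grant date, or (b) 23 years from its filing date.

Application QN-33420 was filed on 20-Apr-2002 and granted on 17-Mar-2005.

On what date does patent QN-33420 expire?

April 20, 2025

(a) grant + 17 years → 17 March 2022.
(b) filing + 23 years → 20 April 2025.
Later of the two: 20 April 2025.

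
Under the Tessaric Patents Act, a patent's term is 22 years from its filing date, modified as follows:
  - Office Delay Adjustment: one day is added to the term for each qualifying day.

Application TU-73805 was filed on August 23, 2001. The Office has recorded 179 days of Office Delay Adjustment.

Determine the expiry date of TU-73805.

Base term: filing date + 22 years → 23 August 2023.
Office Delay Adjustment: +179 days → 18 February 2024.

2024-02-18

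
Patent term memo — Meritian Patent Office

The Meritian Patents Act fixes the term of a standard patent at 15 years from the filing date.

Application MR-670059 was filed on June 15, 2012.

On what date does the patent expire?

Filing date + 15 years → 15 June 2027.

2027-06-15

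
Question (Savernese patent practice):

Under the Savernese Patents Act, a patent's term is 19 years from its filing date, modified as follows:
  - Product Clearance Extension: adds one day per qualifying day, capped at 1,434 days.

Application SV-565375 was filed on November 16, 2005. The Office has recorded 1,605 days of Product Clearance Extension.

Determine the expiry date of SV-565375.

2028-10-20

Base term: filing date + 19 years → 16 November 2024.
Product Clearance Extension: 1605 days claimed exceeds the 1434-day cap, so +1434 days → 20 October 2028.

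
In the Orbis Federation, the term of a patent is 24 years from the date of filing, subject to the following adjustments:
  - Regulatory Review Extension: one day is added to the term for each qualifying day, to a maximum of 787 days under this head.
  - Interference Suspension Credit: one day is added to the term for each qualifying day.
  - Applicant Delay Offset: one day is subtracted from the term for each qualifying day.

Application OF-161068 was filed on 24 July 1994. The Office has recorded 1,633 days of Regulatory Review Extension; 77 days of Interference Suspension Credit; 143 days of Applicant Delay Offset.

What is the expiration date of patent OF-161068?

Base term: filing date + 24 years → 24 July 2018.
Regulatory Review Extension: 1633 days claimed exceeds the 787-day cap, so +787 days → 18 September 2020.
Interference Suspension Credit: +77 days → 4 December 2020.
Applicant Delay Offset: −143 days → 14 July 2020.

July 14, 2020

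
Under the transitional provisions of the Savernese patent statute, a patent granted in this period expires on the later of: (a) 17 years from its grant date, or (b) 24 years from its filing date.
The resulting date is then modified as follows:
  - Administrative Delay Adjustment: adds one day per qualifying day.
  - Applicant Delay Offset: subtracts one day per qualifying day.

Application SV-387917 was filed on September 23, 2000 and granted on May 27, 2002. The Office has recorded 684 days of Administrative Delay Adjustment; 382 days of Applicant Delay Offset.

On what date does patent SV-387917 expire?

2025-07-22

(a) grant + 17 years → 27 May 2019.
(b) filing + 24 years → 23 September 2024.
Later of the two: 23 September 2024.
Administrative Delay Adjustment: +684 days → 8 August 2026.
Applicant Delay Offset: −382 days → 22 July 2025.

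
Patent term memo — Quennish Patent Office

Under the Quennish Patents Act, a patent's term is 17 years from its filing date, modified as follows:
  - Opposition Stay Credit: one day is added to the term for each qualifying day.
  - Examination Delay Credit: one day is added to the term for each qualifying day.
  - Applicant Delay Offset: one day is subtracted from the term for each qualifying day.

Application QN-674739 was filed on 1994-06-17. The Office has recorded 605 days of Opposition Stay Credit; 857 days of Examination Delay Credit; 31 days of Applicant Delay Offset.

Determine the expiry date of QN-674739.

2015-05-18

Base term: filing date + 17 years → 17 June 2011.
Opposition Stay Credit: +605 days → 11 February 2013.
Examination Delay Credit: +857 days → 18 June 2015.
Applicant Delay Offset: −31 days → 18 May 2015.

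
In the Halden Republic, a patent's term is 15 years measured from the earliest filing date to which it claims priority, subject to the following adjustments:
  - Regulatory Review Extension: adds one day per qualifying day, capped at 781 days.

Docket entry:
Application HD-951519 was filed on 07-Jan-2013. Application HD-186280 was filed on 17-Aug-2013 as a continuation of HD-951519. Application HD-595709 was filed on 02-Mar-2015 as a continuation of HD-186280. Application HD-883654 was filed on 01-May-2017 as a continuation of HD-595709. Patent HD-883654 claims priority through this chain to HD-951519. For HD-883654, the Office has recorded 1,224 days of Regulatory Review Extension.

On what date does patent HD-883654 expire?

Earliest priority filing: 7 January 2013.
Base term: 7 January 2013 + 15 years → 7 January 2028.
Regulatory Review Extension: 1224 days claimed exceeds the 781-day cap, so +781 days → 26 February 2030.

February 26, 2030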